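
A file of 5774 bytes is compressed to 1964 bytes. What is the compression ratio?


Ratio = original / compressed = 5774 / 1964 = 2.9399

2.9399


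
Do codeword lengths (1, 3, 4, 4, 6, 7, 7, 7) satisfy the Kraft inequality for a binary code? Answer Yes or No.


Kraft sum = sum(2^(-l_i)) = 0.7891, need <= 1. Result: satisfied (a binary prefix-free code with these lengths exists)

Yes


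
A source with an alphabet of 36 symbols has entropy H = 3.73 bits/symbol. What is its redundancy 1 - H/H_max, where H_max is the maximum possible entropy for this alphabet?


H_max = log2(K) = log2(36) = 5.1699 bits/symbol. Redundancy = 1 - H/H_max = 1 - 3.73/5.1699 = 1 - 0.7215 = 0.2785

0.2785


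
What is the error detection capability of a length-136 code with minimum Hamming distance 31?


Detection capability = d_min - 1 = 31 - 1 = 30

30 errors


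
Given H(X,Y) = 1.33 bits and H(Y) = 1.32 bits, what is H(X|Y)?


H(X|Y) = H(X,Y) - H(Y) = 1.33 - 1.32 = 0.01

0.01 bits


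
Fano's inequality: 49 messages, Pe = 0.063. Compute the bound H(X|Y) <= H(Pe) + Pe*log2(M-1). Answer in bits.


H(Pe) = -Pe*log2(Pe) - (1-Pe)*log2(1-Pe) = -0.063*log2(0.063) - 0.937*log2(0.937) = 0.251276 + 0.087965 = 0.3392. Pe*log2(M-1) = 0.063*log2(48) = 0.351853. Bound = H(Pe) + Pe*log2(M-1) = 0.251276 + 0.087965 + 0.351853 = 0.6911

0.6911 bits


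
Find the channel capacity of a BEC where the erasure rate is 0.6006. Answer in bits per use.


C = 1 - epsilon = 1 - 0.6006 = 0.3994

0.3994 bits


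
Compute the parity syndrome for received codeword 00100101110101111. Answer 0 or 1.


Syndrome = XOR of all bits = 0 XOR 0 XOR 1 XOR 0 XOR 0 XOR 1 XOR 0 XOR 1 XOR 1 XOR 1 XOR 0 XOR 1 XOR 0 XOR 1 XOR 1 XOR 1 XOR 1 = 0

0


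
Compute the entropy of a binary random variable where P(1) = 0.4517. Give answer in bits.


H = -p*log2(p) - (1-p)*log2(1-p). -0.4517*log2(0.4517) = 0.517903; -0.5483*log2(0.5483) = 0.475356. H = 0.517903 + 0.475356 = 0.9933

0.9933 bits


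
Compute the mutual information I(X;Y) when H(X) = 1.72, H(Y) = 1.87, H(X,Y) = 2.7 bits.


I(X;Y) = H(X) + H(Y) - H(X,Y) = 1.72 + 1.87 - 2.7 = 0.89

0.89 bits


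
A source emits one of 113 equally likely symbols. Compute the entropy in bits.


H = log2(n) = log2(113) = 6.8202

6.8202 bits


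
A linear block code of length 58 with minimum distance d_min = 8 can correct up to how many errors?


Correction capability = floor((d-1)/2) = floor((8-1)/2) = 3

3 errors


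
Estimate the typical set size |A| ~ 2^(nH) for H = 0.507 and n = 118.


log2|A_typical| = nH = 118 * 0.507 = 59.826, so |A_typical| ~ 2^59.826 = 1.022e+18

1.022e+18


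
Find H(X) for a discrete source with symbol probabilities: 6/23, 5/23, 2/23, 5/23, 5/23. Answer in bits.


H = -sum(p_i * log2(p_i)). Terms: -(6/23)*log2(6/23) = 0.505722; -(5/23)*log2(5/23) = 0.478616; -(2/23)*log2(2/23) = 0.306397; -(5/23)*log2(5/23) = 0.478616; -(5/23)*log2(5/23) = 0.478616. H = 0.505722 + 0.478616 + 0.306397 + 0.478616 + 0.478616 = 2.248

2.248 bits


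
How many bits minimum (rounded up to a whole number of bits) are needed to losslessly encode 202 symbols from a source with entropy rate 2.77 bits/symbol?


Minimum bits >= n * H = 202 * 2.77 = 559.54, rounded up to a whole number of bits = 560

560 bits


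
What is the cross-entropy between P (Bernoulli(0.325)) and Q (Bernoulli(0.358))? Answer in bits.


H(P,Q) = -p*log2(q) - (1-p)*log2(1-q). -0.325*log2(0.358) = 0.481640; -0.675*log2(0.642) = 0.431564. H(P,Q) = 0.481640 + 0.431564 = 0.9132

0.9132 bits


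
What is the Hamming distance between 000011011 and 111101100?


Count differing positions: ^ ^ ^ ^ ^ . ^ ^ ^ = 8 differences

8


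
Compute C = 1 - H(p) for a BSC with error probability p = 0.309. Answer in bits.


H(p) = -p*log2(p) - (1-p)*log2(1-p) = -0.309*log2(0.309) - 0.691*log2(0.691) = 0.523545 + 0.368470 = 0.892. C = 1 - H(p) = 1 - 0.892 = 0.108

0.108 bits


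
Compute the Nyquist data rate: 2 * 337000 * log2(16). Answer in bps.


Rate = 2 * B * log2(M) = 2 * 337000 * 4.0 = 2696000.0

2696000.0 bps


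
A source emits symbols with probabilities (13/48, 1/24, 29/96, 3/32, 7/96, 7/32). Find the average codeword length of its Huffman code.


Huffman construction (repeatedly merge the two least-probable nodes; each merge adds 1 bit to every symbol beneath it): 1/24 + 7/96 = 11/96; 3/32 + 11/96 = 5/24; 5/24 + 7/32 = 41/96; 13/48 + 29/96 = 55/96; 41/96 + 55/96 = 1. Resulting codeword lengths (in the order the probabilities were given): (2, 4, 2, 3, 4, 2). L_avg = sum(p_i * l_i) = 13/48*2 + 1/24*4 + 29/96*2 + 3/32*3 + 7/96*4 + 7/32*2 = 223/96 = 2.3229

2.3229 bits


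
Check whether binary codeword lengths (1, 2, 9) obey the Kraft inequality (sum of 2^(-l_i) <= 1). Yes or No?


Kraft sum = sum(2^(-l_i)) = 0.752, need <= 1. Result: satisfied (a binary prefix-free code with these lengths exists)

Yes


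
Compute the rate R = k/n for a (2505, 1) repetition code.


Rate = k/n = 1/2505

1/2505


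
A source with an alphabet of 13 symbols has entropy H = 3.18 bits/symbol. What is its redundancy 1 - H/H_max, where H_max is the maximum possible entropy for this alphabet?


H_max = log2(K) = log2(13) = 3.7004 bits/symbol. Redundancy = 1 - H/H_max = 1 - 3.18/3.7004 = 1 - 0.8594 = 0.1406

0.1406


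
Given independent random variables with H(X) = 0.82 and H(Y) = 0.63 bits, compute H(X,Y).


For independent variables, H(X,Y) = H(X) + H(Y) = 0.82 + 0.63 = 1.45

1.45 bits


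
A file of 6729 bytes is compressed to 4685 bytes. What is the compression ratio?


Ratio = original / compressed = 6729 / 4685 = 1.4363

1.4363


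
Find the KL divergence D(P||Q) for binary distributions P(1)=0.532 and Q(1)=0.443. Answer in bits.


KL = p*log2(p/q) + (1-p)*log2((1-p)/(1-q)) = 0.532*log2(0.532/0.443) + 0.468*log2(0.468/0.557) = 0.023

0.023 bits


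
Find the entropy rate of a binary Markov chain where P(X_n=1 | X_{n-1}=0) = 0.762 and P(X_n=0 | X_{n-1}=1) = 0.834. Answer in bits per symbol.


Stationary distribution: pi_0 = p10/(p01+p10) = 0.5226, pi_1 = 0.4774. Entropy rate H' = pi_0*H(p01) + pi_1*H(p10) = 0.5226*0.7917 + 0.4774*0.6485 = 0.7233

0.7233 bits/symbol


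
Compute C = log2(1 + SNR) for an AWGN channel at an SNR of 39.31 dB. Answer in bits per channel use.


SNR_linear = 10^(39.31/10) = 8531.0011; C = log2(1 + SNR_linear) = log2(1 + 8531.0011) = 13.0587

13.0587 bits/channel use


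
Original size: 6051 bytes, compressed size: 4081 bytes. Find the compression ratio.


Ratio = original / compressed = 6051 / 4081 = 1.4827

1.4827


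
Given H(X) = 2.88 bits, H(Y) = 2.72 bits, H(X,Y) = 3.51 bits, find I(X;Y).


I(X;Y) = H(X) + H(Y) - H(X,Y) = 2.88 + 2.72 - 3.51 = 2.09

2.09 bits


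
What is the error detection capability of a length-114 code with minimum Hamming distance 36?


Detection capability = d_min - 1 = 36 - 1 = 35

35 errors


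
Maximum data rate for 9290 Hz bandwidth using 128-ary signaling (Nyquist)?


Rate = 2 * B * log2(M) = 2 * 9290 * 7.0 = 130060.0

130060.0 bps


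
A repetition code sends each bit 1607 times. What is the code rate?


Rate = k/n = 1/1607

1/1607


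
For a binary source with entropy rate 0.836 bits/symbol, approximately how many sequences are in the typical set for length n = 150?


log2|A_typical| = nH = 150 * 0.836 = 125.4, so |A_typical| ~ 2^125.4 = 5.613e+37

5.613e+37


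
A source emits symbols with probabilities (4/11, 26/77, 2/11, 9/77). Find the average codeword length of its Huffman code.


Huffman construction (repeatedly merge the two least-probable nodes; each merge adds 1 bit to every symbol beneath it): 9/77 + 2/11 = 23/77; 23/77 + 26/77 = 7/11; 4/11 + 7/11 = 1. Resulting codeword lengths (in the order the probabilities were given): (1, 2, 3, 3). L_avg = sum(p_i * l_i) = 4/11*1 + 26/77*2 + 2/11*3 + 9/77*3 = 149/77 = 1.9351

1.9351 bits


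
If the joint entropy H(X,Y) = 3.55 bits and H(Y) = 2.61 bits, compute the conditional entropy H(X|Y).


H(X|Y) = H(X,Y) - H(Y) = 3.55 - 2.61 = 0.94

0.94 bits


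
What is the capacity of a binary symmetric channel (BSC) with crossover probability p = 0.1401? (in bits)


H(p) = -p*log2(p) - (1-p)*log2(1-p) = -0.1401*log2(0.1401) - 0.8599*log2(0.8599) = 0.397250 + 0.187251 = 0.5845. C = 1 - H(p) = 1 - 0.5845 = 0.4155

0.4155 bits


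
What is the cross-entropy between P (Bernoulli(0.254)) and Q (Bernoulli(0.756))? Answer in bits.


H(P,Q) = -p*log2(q) - (1-p)*log2(1-q). -0.254*log2(0.756) = 0.102500; -0.746*log2(0.244) = 1.518145. H(P,Q) = 0.102500 + 1.518145 = 1.6206

1.6206 bits


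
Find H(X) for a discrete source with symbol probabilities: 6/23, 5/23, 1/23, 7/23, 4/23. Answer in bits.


H = -sum(p_i * log2(p_i)). Terms: -(6/23)*log2(6/23) = 0.505722; -(5/23)*log2(5/23) = 0.478616; -(1/23)*log2(1/23) = 0.196677; -(7/23)*log2(7/23) = 0.522324; -(4/23)*log2(4/23) = 0.438880. H = 0.505722 + 0.478616 + 0.196677 + 0.522324 + 0.438880 = 2.1422

2.1422 bits


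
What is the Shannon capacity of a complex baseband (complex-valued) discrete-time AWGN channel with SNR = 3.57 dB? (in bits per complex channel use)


SNR_linear = 10^(3.57/10) = 2.2751; C = log2(1 + SNR_linear) = log2(1 + 2.2751) = 1.7115

1.7115 bits/channel use


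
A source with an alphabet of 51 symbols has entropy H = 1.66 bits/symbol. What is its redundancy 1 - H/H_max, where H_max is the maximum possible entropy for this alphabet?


H_max = log2(K) = log2(51) = 5.6724 bits/symbol. Redundancy = 1 - H/H_max = 1 - 1.66/5.6724 = 1 - 0.2926 = 0.7074

0.7074


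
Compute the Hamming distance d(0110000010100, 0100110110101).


Count differing positions: . . ^ . ^ ^ . ^ . . . . ^ = 5 differences

5


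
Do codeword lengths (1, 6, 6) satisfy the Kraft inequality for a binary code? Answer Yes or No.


Kraft sum = sum(2^(-l_i)) = 0.5312, need <= 1. Result: satisfied (a binary prefix-free code with these lengths exists)

Yes


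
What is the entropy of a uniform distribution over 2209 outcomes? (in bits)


H = log2(n) = log2(2209) = 11.1092

11.1092 bits


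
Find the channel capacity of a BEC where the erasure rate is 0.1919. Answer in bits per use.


C = 1 - epsilon = 1 - 0.1919 = 0.8081

0.8081 bits


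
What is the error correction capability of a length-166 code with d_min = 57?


Correction capability = floor((d-1)/2) = floor((57-1)/2) = 28

28 errors


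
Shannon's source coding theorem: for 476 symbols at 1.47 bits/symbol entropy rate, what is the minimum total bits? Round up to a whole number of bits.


Minimum bits >= n * H = 476 * 1.47 = 699.72, rounded up to a whole number of bits = 700

700 bits


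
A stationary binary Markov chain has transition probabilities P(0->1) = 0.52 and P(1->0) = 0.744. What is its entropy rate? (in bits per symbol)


Stationary distribution: pi_0 = p10/(p01+p10) = 0.5886, pi_1 = 0.4114. Entropy rate H' = pi_0*H(p01) + pi_1*H(p10) = 0.5886*0.9988 + 0.4114*0.8207 = 0.9255

0.9255 bits/symbol


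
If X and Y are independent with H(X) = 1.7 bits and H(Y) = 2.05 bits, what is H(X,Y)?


For independent variables, H(X,Y) = H(X) + H(Y) = 1.7 + 2.05 = 3.75

3.75 bits


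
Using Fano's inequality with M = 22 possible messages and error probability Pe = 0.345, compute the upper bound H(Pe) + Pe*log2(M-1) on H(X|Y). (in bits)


H(Pe) = -Pe*log2(Pe) - (1-Pe)*log2(1-Pe) = -0.345*log2(0.345) - 0.655*log2(0.655) = 0.529689 + 0.399834 = 0.9295. Pe*log2(M-1) = 0.345*log2(21) = 1.515350. Bound = H(Pe) + Pe*log2(M-1) = 0.529689 + 0.399834 + 1.515350 = 2.4449

2.4449 bits


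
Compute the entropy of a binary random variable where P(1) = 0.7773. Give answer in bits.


H = -p*log2(p) - (1-p)*log2(1-p). -0.7773*log2(0.7773) = 0.282515; -0.2227*log2(0.2227) = 0.482552. H = 0.282515 + 0.482552 = 0.7651

0.7651 bits


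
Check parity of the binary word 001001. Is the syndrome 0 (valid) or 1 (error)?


Syndrome = XOR of all bits = 0 XOR 0 XOR 1 XOR 0 XOR 0 XOR 1 = 0

0


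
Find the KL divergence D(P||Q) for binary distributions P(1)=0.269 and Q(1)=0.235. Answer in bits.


KL = p*log2(p/q) + (1-p)*log2((1-p)/(1-q)) = 0.269*log2(0.269/0.235) + 0.731*log2(0.731/0.765) = 0.0045

0.0045 bits


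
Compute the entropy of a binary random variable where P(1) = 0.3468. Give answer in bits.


H = -p*log2(p) - (1-p)*log2(1-p). -0.3468*log2(0.3468) = 0.529849; -0.6532*log2(0.6532) = 0.401328. H = 0.529849 + 0.401328 = 0.9312

0.9312 bits


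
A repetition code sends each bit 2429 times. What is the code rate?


Rate = k/n = 1/2429

1/2429


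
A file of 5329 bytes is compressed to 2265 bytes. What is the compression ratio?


Ratio = original / compressed = 5329 / 2265 = 2.3528

2.3528


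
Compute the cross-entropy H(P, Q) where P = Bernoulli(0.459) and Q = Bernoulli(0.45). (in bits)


H(P,Q) = -p*log2(q) - (1-p)*log2(1-q). -0.459*log2(0.45) = 0.528769; -0.541*log2(0.55) = 0.466611. H(P,Q) = 0.528769 + 0.466611 = 0.9954

0.9954 bits


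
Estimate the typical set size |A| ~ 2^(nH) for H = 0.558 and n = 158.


log2|A_typical| = nH = 158 * 0.558 = 88.164, so |A_typical| ~ 2^88.164 = 3.467e+26

3.467e+26


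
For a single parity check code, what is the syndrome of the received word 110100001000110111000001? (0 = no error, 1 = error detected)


Syndrome = XOR of all bits = 1 XOR 1 XOR 0 XOR 1 XOR 0 XOR 0 XOR 0 XOR 0 XOR 1 XOR 0 XOR 0 XOR 0 XOR 1 XOR 1 XOR 0 XOR 1 XOR 1 XOR 1 XOR 0 XOR 0 XOR 0 XOR 0 XOR 0 XOR 1 = 0

0


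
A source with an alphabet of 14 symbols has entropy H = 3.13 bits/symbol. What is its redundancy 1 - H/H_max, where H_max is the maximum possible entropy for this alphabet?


H_max = log2(K) = log2(14) = 3.8074 bits/symbol. Redundancy = 1 - H/H_max = 1 - 3.13/3.8074 = 1 - 0.8221 = 0.1779

0.1779


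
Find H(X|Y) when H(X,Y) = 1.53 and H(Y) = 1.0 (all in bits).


H(X|Y) = H(X,Y) - H(Y) = 1.53 - 1.0 = 0.53

0.53 bits


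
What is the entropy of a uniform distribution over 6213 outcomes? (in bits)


H = log2(n) = log2(6213) = 12.6011

12.6011 bits


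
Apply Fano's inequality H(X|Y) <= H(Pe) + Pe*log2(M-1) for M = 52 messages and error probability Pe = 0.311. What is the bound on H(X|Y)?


H(Pe) = -Pe*log2(Pe) - (1-Pe)*log2(1-Pe) = -0.311*log2(0.311) - 0.689*log2(0.689) = 0.524039 + 0.370285 = 0.8943. Pe*log2(M-1) = 0.311*log2(51) = 1.764124. Bound = H(Pe) + Pe*log2(M-1) = 0.524039 + 0.370285 + 1.764124 = 2.6584

2.6584 bits


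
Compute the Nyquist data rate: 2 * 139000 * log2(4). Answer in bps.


Rate = 2 * B * log2(M) = 2 * 139000 * 2.0 = 556000.0

556000.0 bps


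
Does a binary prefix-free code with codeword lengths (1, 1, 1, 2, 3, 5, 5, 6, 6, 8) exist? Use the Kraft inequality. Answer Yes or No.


Kraft sum = sum(2^(-l_i)) = 1.9727, need <= 1. Result: violated (a binary prefix-free code with these lengths cannot exist)

No


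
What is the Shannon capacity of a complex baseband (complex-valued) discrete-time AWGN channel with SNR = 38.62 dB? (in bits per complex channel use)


SNR_linear = 10^(38.62/10) = 7277.798; C = log2(1 + SNR_linear) = log2(1 + 7277.798) = 12.8295

12.8295 bits/channel use


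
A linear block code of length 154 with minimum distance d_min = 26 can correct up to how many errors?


Correction capability = floor((d-1)/2) = floor((26-1)/2) = 12

12 errors


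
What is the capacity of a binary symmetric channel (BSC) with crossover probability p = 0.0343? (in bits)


H(p) = -p*log2(p) - (1-p)*log2(1-p) = -0.0343*log2(0.0343) - 0.9657*log2(0.9657) = 0.166892 + 0.048626 = 0.2155. C = 1 - H(p) = 1 - 0.2155 = 0.7845

0.7845 bits


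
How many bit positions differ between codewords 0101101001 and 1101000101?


Count differing positions: ^ . . . ^ . ^ ^ . . = 4 differences

4


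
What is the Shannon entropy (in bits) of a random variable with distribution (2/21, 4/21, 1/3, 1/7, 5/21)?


H = -sum(p_i * log2(p_i)). Terms: -(2/21)*log2(2/21) = 0.323078; -(4/21)*log2(4/21) = 0.455680; -(1/3)*log2(1/3) = 0.528321; -(1/7)*log2(1/7) = 0.401051; -(5/21)*log2(5/21) = 0.492950. H = 0.323078 + 0.455680 + 0.528321 + 0.401051 + 0.492950 = 2.2011

2.2011 bits


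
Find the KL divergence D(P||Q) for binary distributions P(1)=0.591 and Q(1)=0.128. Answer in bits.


KL = p*log2(p/q) + (1-p)*log2((1-p)/(1-q)) = 0.591*log2(0.591/0.128) + 0.409*log2(0.409/0.872) = 0.8576

0.8576 bits


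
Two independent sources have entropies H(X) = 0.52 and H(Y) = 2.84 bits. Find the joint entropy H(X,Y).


For independent variables, H(X,Y) = H(X) + H(Y) = 0.52 + 2.84 = 3.36

3.36 bits


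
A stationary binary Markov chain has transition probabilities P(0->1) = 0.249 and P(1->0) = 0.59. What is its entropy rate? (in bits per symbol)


Stationary distribution: pi_0 = p10/(p01+p10) = 0.7032, pi_1 = 0.2968. Entropy rate H' = pi_0*H(p01) + pi_1*H(p10) = 0.7032*0.8097 + 0.2968*0.9765 = 0.8592

0.8592 bits/symbol


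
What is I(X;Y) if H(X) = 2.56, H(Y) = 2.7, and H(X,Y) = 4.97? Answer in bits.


I(X;Y) = H(X) + H(Y) - H(X,Y) = 2.56 + 2.7 - 4.97 = 0.29

0.29 bits


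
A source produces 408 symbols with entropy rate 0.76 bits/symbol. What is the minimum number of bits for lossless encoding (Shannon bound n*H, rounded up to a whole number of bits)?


Minimum bits >= n * H = 408 * 0.76 = 310.08, rounded up to a whole number of bits = 311

311 bits


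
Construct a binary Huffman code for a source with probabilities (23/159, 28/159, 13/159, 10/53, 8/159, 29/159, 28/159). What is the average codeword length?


Huffman construction (repeatedly merge the two least-probable nodes; each merge adds 1 bit to every symbol beneath it): 8/159 + 13/159 = 7/53; 7/53 + 23/159 = 44/159; 28/159 + 28/159 = 56/159; 29/159 + 10/53 = 59/159; 44/159 + 56/159 = 100/159; 59/159 + 100/159 = 1. Resulting codeword lengths (in the order the probabilities were given): (3, 3, 4, 2, 4, 2, 3). L_avg = sum(p_i * l_i) = 23/159*3 + 28/159*3 + 13/159*4 + 10/53*2 + 8/159*4 + 29/159*2 + 28/159*3 = 439/159 = 2.761

2.761 bits


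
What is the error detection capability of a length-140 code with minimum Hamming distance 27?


Detection capability = d_min - 1 = 27 - 1 = 26

26 errors


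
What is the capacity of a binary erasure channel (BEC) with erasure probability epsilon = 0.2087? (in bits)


C = 1 - epsilon = 1 - 0.2087 = 0.7913

0.7913 bits


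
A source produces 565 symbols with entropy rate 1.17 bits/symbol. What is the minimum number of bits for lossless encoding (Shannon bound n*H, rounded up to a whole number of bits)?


Minimum bits >= n * H = 565 * 1.17 = 661.05, rounded up to a whole number of bits = 662

662 bits


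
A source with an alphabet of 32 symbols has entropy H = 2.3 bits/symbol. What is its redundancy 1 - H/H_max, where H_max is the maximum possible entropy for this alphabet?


H_max = log2(K) = log2(32) = 5.0 bits/symbol. Redundancy = 1 - H/H_max = 1 - 2.3/5.0 = 1 - 0.46 = 0.54

0.54


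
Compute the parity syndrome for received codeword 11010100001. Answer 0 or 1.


Syndrome = XOR of all bits = 1 XOR 1 XOR 0 XOR 1 XOR 0 XOR 1 XOR 0 XOR 0 XOR 0 XOR 0 XOR 1 = 1

1


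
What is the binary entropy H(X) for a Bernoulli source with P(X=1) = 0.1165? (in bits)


H = -p*log2(p) - (1-p)*log2(1-p). -0.1165*log2(0.1165) = 0.361336; -0.8835*log2(0.8835) = 0.157880. H = 0.361336 + 0.157880 = 0.5192

0.5192 bits


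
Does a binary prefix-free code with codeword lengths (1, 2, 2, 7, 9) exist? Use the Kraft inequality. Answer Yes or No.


Kraft sum = sum(2^(-l_i)) = 1.0098, need <= 1. Result: violated (a binary prefix-free code with these lengths cannot exist)

No


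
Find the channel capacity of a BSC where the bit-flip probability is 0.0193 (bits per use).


H(p) = -p*log2(p) - (1-p)*log2(1-p) = -0.0193*log2(0.0193) - 0.9807*log2(0.9807) = 0.109918 + 0.027574 = 0.1375. C = 1 - H(p) = 1 - 0.1375 = 0.8625

0.8625 bits


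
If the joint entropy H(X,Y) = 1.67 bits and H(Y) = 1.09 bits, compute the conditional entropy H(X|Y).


H(X|Y) = H(X,Y) - H(Y) = 1.67 - 1.09 = 0.58

0.58 bits


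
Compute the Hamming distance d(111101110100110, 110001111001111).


Count differing positions: . . ^ ^ . . . . ^ ^ . ^ . . ^ = 6 differences

6


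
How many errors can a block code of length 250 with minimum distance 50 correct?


Correction capability = floor((d-1)/2) = floor((50-1)/2) = 24

24 errors


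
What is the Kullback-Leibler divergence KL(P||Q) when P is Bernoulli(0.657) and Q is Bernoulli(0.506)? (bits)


KL = p*log2(p/q) + (1-p)*log2((1-p)/(1-q)) = 0.657*log2(0.657/0.506) + 0.343*log2(0.343/0.494) = 0.067

0.067 bits


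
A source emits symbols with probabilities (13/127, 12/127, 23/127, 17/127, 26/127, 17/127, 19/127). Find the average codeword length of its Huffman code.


Huffman construction (repeatedly merge the two least-probable nodes; each merge adds 1 bit to every symbol beneath it): 12/127 + 13/127 = 25/127; 17/127 + 17/127 = 34/127; 19/127 + 23/127 = 42/127; 25/127 + 26/127 = 51/127; 34/127 + 42/127 = 76/127; 51/127 + 76/127 = 1. Resulting codeword lengths (in the order the probabilities were given): (3, 3, 3, 3, 2, 3, 3). L_avg = sum(p_i * l_i) = 13/127*3 + 12/127*3 + 23/127*3 + 17/127*3 + 26/127*2 + 17/127*3 + 19/127*3 = 355/127 = 2.7953

2.7953 bits


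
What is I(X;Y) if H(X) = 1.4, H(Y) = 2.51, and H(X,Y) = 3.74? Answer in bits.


I(X;Y) = H(X) + H(Y) - H(X,Y) = 1.4 + 2.51 - 3.74 = 0.17

0.17 bits


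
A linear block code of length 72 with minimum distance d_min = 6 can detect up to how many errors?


Detection capability = d_min - 1 = 6 - 1 = 5

5 errors


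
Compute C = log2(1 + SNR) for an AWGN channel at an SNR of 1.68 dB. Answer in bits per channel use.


SNR_linear = 10^(1.68/10) = 1.4723; C = log2(1 + SNR_linear) = log2(1 + 1.4723) = 1.3059

1.3059 bits/channel use


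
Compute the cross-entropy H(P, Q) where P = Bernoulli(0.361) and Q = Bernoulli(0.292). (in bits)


H(P,Q) = -p*log2(q) - (1-p)*log2(1-q). -0.361*log2(0.292) = 0.641121; -0.639*log2(0.708) = 0.318336. H(P,Q) = 0.641121 + 0.318336 = 0.9595

0.9595 bits


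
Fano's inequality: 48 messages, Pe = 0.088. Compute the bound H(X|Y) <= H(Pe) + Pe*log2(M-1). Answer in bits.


H(Pe) = -Pe*log2(Pe) - (1-Pe)*log2(1-Pe) = -0.088*log2(0.088) - 0.912*log2(0.912) = 0.308559 + 0.121200 = 0.4298. Pe*log2(M-1) = 0.088*log2(47) = 0.488804. Bound = H(Pe) + Pe*log2(M-1) = 0.308559 + 0.121200 + 0.488804 = 0.9186

0.9186 bits


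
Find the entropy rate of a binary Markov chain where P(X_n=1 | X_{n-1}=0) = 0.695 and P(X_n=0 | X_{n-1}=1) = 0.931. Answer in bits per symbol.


Stationary distribution: pi_0 = p10/(p01+p10) = 0.5726, pi_1 = 0.4274. Entropy rate H' = pi_0*H(p01) + pi_1*H(p10) = 0.5726*0.8873 + 0.4274*0.3622 = 0.6629

0.6629 bits/symbol


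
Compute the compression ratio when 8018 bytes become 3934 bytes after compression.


Ratio = original / compressed = 8018 / 3934 = 2.0381

2.0381


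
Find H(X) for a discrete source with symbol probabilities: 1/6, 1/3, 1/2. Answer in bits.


H = -sum(p_i * log2(p_i)). Terms: -(1/6)*log2(1/6) = 0.430827; -(1/3)*log2(1/3) = 0.528321; -(1/2)*log2(1/2) = 0.500000. H = 0.430827 + 0.528321 + 0.500000 = 1.4591

1.4591 bits


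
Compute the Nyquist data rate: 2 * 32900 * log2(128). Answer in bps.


Rate = 2 * B * log2(M) = 2 * 32900 * 7.0 = 460600.0

460600.0 bps


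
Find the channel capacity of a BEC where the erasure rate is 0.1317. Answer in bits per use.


C = 1 - epsilon = 1 - 0.1317 = 0.8683

0.8683 bits


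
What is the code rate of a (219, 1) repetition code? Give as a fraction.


Rate = k/n = 1/219

1/219


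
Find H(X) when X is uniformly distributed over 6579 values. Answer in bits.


H = log2(n) = log2(6579) = 12.6837

12.6837 bits


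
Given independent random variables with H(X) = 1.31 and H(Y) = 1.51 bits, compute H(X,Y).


For independent variables, H(X,Y) = H(X) + H(Y) = 1.31 + 1.51 = 2.82

2.82 bits


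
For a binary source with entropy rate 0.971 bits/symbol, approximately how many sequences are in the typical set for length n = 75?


log2|A_typical| = nH = 75 * 0.971 = 72.825, so |A_typical| ~ 2^72.825 = 8.366e+21

8.366e+21


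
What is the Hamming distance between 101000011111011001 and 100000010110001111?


Count differing positions: . . ^ . . . . . ^ . . ^ . ^ . ^ ^ . = 6 differences

6


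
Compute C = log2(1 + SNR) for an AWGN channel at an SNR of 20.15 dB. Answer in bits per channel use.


SNR_linear = 10^(20.15/10) = 103.5142; C = log2(1 + SNR_linear) = log2(1 + 103.5142) = 6.7076

6.7076 bits/channel use


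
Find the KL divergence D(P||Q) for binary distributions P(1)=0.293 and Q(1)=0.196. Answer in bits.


KL = p*log2(p/q) + (1-p)*log2((1-p)/(1-q)) = 0.293*log2(0.293/0.196) + 0.707*log2(0.707/0.804) = 0.0388

0.0388 bits


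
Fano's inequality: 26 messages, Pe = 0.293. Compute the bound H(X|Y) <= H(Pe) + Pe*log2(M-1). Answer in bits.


H(Pe) = -Pe*log2(Pe) - (1-Pe)*log2(1-Pe) = -0.293*log2(0.293) - 0.707*log2(0.707) = 0.518911 + 0.353654 = 0.8726. Pe*log2(M-1) = 0.293*log2(25) = 1.360650. Bound = H(Pe) + Pe*log2(M-1) = 0.518911 + 0.353654 + 1.360650 = 2.2332

2.2332 bits


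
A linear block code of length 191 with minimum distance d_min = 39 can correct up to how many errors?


Correction capability = floor((d-1)/2) = floor((39-1)/2) = 19

19 errors


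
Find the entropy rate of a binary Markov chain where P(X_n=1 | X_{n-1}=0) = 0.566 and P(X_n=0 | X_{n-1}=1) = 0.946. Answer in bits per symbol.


Stationary distribution: pi_0 = p10/(p01+p10) = 0.6257, pi_1 = 0.3743. Entropy rate H' = pi_0*H(p01) + pi_1*H(p10) = 0.6257*0.9874 + 0.3743*0.3032 = 0.7313

0.7313 bits/symbol


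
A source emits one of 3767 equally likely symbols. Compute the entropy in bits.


H = log2(n) = log2(3767) = 11.8792

11.8792 bits


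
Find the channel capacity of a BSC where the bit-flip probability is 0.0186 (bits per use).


H(p) = -p*log2(p) - (1-p)*log2(1-p) = -0.0186*log2(0.0186) - 0.9814*log2(0.9814) = 0.106923 + 0.026583 = 0.1335. C = 1 - H(p) = 1 - 0.1335 = 0.8665

0.8665 bits


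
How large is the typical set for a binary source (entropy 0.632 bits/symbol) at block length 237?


log2|A_typical| = nH = 237 * 0.632 = 149.784, so |A_typical| ~ 2^149.784 = 1.229e+45

1.229e+45


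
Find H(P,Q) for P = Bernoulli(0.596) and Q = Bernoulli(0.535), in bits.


H(P,Q) = -p*log2(q) - (1-p)*log2(1-q). -0.596*log2(0.535) = 0.537824; -0.404*log2(0.465) = 0.446298. H(P,Q) = 0.537824 + 0.446298 = 0.9841

0.9841 bits


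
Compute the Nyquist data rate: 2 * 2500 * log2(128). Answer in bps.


Rate = 2 * B * log2(M) = 2 * 2500 * 7.0 = 35000.0

35000.0 bps


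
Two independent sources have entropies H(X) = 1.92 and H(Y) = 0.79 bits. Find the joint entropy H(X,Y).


For independent variables, H(X,Y) = H(X) + H(Y) = 1.92 + 0.79 = 2.71

2.71 bits


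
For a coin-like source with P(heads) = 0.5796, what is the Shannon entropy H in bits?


H = -p*log2(p) - (1-p)*log2(1-p). -0.5796*log2(0.5796) = 0.456070; -0.4204*log2(0.4204) = 0.525570. H = 0.456070 + 0.525570 = 0.9816

0.9816 bits


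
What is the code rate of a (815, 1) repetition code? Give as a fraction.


Rate = k/n = 1/815

1/815


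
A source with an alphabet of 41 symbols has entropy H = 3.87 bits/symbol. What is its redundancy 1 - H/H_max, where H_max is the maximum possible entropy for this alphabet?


H_max = log2(K) = log2(41) = 5.3576 bits/symbol. Redundancy = 1 - H/H_max = 1 - 3.87/5.3576 = 1 - 0.7223 = 0.2777

0.2777


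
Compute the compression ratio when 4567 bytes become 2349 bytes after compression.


Ratio = original / compressed = 4567 / 2349 = 1.9442

1.9442


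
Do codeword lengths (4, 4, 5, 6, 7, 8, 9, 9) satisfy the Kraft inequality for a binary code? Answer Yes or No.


Kraft sum = sum(2^(-l_i)) = 0.1875, need <= 1. Result: satisfied (a binary prefix-free code with these lengths exists)

Yes


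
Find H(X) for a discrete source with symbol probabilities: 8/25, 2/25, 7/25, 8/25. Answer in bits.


H = -sum(p_i * log2(p_i)). Terms: -(8/25)*log2(8/25) = 0.526034; -(2/25)*log2(2/25) = 0.291508; -(7/25)*log2(7/25) = 0.514220; -(8/25)*log2(8/25) = 0.526034. H = 0.526034 + 0.291508 + 0.514220 + 0.526034 = 1.8578

1.8578 bits


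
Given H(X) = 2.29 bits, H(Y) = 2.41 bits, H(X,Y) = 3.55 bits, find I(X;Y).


I(X;Y) = H(X) + H(Y) - H(X,Y) = 2.29 + 2.41 - 3.55 = 1.15

1.15 bits


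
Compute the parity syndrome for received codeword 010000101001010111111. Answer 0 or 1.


Syndrome = XOR of all bits = 0 XOR 1 XOR 0 XOR 0 XOR 0 XOR 0 XOR 1 XOR 0 XOR 1 XOR 0 XOR 0 XOR 1 XOR 0 XOR 1 XOR 0 XOR 1 XOR 1 XOR 1 XOR 1 XOR 1 XOR 1 = 1

1


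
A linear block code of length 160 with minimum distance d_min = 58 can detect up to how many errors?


Detection capability = d_min - 1 = 58 - 1 = 57

57 errors


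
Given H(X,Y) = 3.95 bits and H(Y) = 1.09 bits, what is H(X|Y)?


H(X|Y) = H(X,Y) - H(Y) = 3.95 - 1.09 = 2.86

2.86 bits


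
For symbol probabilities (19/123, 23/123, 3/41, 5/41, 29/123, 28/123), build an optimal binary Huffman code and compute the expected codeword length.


Huffman construction (repeatedly merge the two least-probable nodes; each merge adds 1 bit to every symbol beneath it): 3/41 + 5/41 = 8/41; 19/123 + 23/123 = 14/41; 8/41 + 28/123 = 52/123; 29/123 + 14/41 = 71/123; 52/123 + 71/123 = 1. Resulting codeword lengths (in the order the probabilities were given): (3, 3, 3, 3, 2, 2). L_avg = sum(p_i * l_i) = 19/123*3 + 23/123*3 + 3/41*3 + 5/41*3 + 29/123*2 + 28/123*2 = 104/41 = 2.5366

2.5366 bits


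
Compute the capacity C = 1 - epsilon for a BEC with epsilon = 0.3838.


C = 1 - epsilon = 1 - 0.3838 = 0.6162

0.6162 bits


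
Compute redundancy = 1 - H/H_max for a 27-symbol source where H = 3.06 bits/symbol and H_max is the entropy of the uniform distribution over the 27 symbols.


H_max = log2(K) = log2(27) = 4.7549 bits/symbol. Redundancy = 1 - H/H_max = 1 - 3.06/4.7549 = 1 - 0.6435 = 0.3565

0.3565


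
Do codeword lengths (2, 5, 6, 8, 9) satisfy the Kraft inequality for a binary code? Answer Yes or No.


Kraft sum = sum(2^(-l_i)) = 0.3027, need <= 1. Result: satisfied (a binary prefix-free code with these lengths exists)

Yes


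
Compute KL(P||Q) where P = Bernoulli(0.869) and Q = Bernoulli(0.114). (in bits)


KL = p*log2(p/q) + (1-p)*log2((1-p)/(1-q)) = 0.869*log2(0.869/0.114) + 0.131*log2(0.131/0.886) = 2.1852

2.1852 bits


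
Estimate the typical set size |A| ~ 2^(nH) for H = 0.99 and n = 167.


log2|A_typical| = nH = 167 * 0.99 = 165.33, so |A_typical| ~ 2^165.33 = 5.879e+49

5.879e+49


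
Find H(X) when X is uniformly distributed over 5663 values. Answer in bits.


H = log2(n) = log2(5663) = 12.4674

12.4674 bits


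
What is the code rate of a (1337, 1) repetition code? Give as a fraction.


Rate = k/n = 1/1337

1/1337


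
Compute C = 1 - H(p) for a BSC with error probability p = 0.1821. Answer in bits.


H(p) = -p*log2(p) - (1-p)*log2(1-p) = -0.1821*log2(0.1821) - 0.8179*log2(0.8179) = 0.447456 + 0.237194 = 0.6846. C = 1 - H(p) = 1 - 0.6846 = 0.3154

0.3154 bits


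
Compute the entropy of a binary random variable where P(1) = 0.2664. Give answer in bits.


H = -p*log2(p) - (1-p)*log2(1-p). -0.2664*log2(0.2664) = 0.508380; -0.7336*log2(0.7336) = 0.327871. H = 0.508380 + 0.327871 = 0.8363

0.8363 bits


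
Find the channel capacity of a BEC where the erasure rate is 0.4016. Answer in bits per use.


C = 1 - epsilon = 1 - 0.4016 = 0.5984

0.5984 bits


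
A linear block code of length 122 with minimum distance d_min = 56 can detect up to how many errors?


Detection capability = d_min - 1 = 56 - 1 = 55

55 errors


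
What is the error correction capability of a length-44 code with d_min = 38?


Correction capability = floor((d-1)/2) = floor((38-1)/2) = 18

18 errors


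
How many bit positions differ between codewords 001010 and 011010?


Count differing positions: . ^ . . . . = 1 differences

1


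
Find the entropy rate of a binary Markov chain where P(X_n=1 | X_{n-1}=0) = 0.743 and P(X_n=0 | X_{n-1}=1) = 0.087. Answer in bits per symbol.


Stationary distribution: pi_0 = p10/(p01+p10) = 0.1048, pi_1 = 0.8952. Entropy rate H' = pi_0*H(p01) + pi_1*H(p10) = 0.1048*0.8222 + 0.8952*0.4264 = 0.4679

0.4679 bits/symbol


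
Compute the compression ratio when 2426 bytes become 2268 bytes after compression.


Ratio = original / compressed = 2426 / 2268 = 1.0697

1.0697


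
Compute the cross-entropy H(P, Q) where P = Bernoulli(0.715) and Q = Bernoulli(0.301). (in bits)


H(P,Q) = -p*log2(q) - (1-p)*log2(1-q). -0.715*log2(0.301) = 1.238498; -0.285*log2(0.699) = 0.147241. H(P,Q) = 1.238498 + 0.147241 = 1.3857

1.3857 bits


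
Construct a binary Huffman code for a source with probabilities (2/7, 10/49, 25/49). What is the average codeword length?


Huffman construction (repeatedly merge the two least-probable nodes; each merge adds 1 bit to every symbol beneath it): 10/49 + 2/7 = 24/49; 24/49 + 25/49 = 1. Resulting codeword lengths (in the order the probabilities were given): (2, 2, 1). L_avg = sum(p_i * l_i) = 2/7*2 + 10/49*2 + 25/49*1 = 73/49 = 1.4898

1.4898 bits


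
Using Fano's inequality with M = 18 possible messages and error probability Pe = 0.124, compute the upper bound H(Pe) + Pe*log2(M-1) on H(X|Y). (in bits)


H(Pe) = -Pe*log2(Pe) - (1-Pe)*log2(1-Pe) = -0.124*log2(0.124) - 0.876*log2(0.876) = 0.373437 + 0.167314 = 0.5408. Pe*log2(M-1) = 0.124*log2(17) = 0.506845. Bound = H(Pe) + Pe*log2(M-1) = 0.373437 + 0.167314 + 0.506845 = 1.0476

1.0476 bits


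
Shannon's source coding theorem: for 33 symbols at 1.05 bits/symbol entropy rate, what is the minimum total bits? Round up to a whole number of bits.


Minimum bits >= n * H = 33 * 1.05 = 34.65, rounded up to a whole number of bits = 35

35 bits


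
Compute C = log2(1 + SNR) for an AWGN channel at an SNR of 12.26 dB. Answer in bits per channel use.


SNR_linear = 10^(12.26/10) = 16.8267; C = log2(1 + SNR_linear) = log2(1 + 16.8267) = 4.156

4.156 bits/channel use


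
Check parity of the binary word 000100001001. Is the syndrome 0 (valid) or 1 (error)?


Syndrome = XOR of all bits = 0 XOR 0 XOR 0 XOR 1 XOR 0 XOR 0 XOR 0 XOR 0 XOR 1 XOR 0 XOR 0 XOR 1 = 1

1


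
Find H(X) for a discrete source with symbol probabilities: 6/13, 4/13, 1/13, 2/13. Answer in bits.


H = -sum(p_i * log2(p_i)). Terms: -(6/13)*log2(6/13) = 0.514836; -(4/13)*log2(4/13) = 0.523212; -(1/13)*log2(1/13) = 0.284649; -(2/13)*log2(2/13) = 0.415452. H = 0.514836 + 0.523212 + 0.284649 + 0.415452 = 1.7381

1.7381 bits


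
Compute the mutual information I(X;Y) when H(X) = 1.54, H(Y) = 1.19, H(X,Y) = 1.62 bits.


I(X;Y) = H(X) + H(Y) - H(X,Y) = 1.54 + 1.19 - 1.62 = 1.11

1.11 bits


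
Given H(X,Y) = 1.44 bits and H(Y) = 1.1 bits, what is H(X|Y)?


H(X|Y) = H(X,Y) - H(Y) = 1.44 - 1.1 = 0.34

0.34 bits


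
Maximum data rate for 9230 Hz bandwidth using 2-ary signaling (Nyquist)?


Rate = 2 * B * log2(M) = 2 * 9230 * 1.0 = 18460.0

18460.0 bps


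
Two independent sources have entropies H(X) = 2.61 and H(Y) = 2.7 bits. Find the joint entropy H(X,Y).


For independent variables, H(X,Y) = H(X) + H(Y) = 2.61 + 2.7 = 5.31

5.31 bits


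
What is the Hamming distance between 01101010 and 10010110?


Count differing positions: ^ ^ ^ ^ ^ ^ . . = 6 differences

6


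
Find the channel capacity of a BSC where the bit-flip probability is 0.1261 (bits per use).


H(p) = -p*log2(p) - (1-p)*log2(1-p) = -0.1261*log2(0.1261) - 0.8739*log2(0.8739) = 0.376706 + 0.169939 = 0.5466. C = 1 - H(p) = 1 - 0.5466 = 0.4534

0.4534 bits


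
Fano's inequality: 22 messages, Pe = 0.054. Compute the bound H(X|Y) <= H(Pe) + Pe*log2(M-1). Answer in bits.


H(Pe) = -Pe*log2(Pe) - (1-Pe)*log2(1-Pe) = -0.054*log2(0.054) - 0.946*log2(0.946) = 0.227388 + 0.075763 = 0.3032. Pe*log2(M-1) = 0.054*log2(21) = 0.237185. Bound = H(Pe) + Pe*log2(M-1) = 0.227388 + 0.075763 + 0.237185 = 0.5403

0.5403 bits


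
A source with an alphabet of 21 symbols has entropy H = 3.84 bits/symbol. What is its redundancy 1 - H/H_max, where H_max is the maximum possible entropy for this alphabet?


H_max = log2(K) = log2(21) = 4.3923 bits/symbol. Redundancy = 1 - H/H_max = 1 - 3.84/4.3923 = 1 - 0.8743 = 0.1257

0.1257


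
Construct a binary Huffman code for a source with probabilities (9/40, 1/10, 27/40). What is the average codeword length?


Huffman construction (repeatedly merge the two least-probable nodes; each merge adds 1 bit to every symbol beneath it): 1/10 + 9/40 = 13/40; 13/40 + 27/40 = 1. Resulting codeword lengths (in the order the probabilities were given): (2, 2, 1). L_avg = sum(p_i * l_i) = 9/40*2 + 1/10*2 + 27/40*1 = 53/40 = 1.325

1.325 bits


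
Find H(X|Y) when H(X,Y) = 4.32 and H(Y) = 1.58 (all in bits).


H(X|Y) = H(X,Y) - H(Y) = 4.32 - 1.58 = 2.74

2.74 bits


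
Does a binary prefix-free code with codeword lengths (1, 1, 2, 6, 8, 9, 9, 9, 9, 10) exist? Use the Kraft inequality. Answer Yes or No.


Kraft sum = sum(2^(-l_i)) = 1.2783, need <= 1. Result: violated (a binary prefix-free code with these lengths cannot exist)

No


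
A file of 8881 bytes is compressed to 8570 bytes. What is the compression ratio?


Ratio = original / compressed = 8881 / 8570 = 1.0363

1.0363


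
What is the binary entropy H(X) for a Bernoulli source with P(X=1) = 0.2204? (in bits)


H = -p*log2(p) - (1-p)*log2(1-p). -0.2204*log2(0.2204) = 0.480870; -0.7796*log2(0.7796) = 0.280028. H = 0.480870 + 0.280028 = 0.7609

0.7609 bits


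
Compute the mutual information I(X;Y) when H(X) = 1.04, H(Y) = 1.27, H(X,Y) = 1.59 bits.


I(X;Y) = H(X) + H(Y) - H(X,Y) = 1.04 + 1.27 - 1.59 = 0.72

0.72 bits


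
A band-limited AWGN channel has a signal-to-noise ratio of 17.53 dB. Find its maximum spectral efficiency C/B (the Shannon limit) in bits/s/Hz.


SNR_linear = 10^(17.53/10) = 56.6239; C/B = log2(1 + SNR_linear) = log2(1 + 56.6239) = 5.8486

5.8486 bits/s/Hz


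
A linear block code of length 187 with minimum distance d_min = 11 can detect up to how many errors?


Detection capability = d_min - 1 = 11 - 1 = 10

10 errors


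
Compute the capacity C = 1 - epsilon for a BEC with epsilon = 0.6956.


C = 1 - epsilon = 1 - 0.6956 = 0.3044

0.3044 bits


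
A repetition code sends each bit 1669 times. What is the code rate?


Rate = k/n = 1/1669

1/1669


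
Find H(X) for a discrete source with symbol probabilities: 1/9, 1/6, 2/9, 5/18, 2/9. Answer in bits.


H = -sum(p_i * log2(p_i)). Terms: -(1/9)*log2(1/9) = 0.352214; -(1/6)*log2(1/6) = 0.430827; -(2/9)*log2(2/9) = 0.482206; -(5/18)*log2(5/18) = 0.513332; -(2/9)*log2(2/9) = 0.482206. H = 0.352214 + 0.430827 + 0.482206 + 0.513332 + 0.482206 = 2.2608

2.2608 bits


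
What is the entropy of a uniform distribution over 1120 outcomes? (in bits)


H = log2(n) = log2(1120) = 10.1293

10.1293 bits


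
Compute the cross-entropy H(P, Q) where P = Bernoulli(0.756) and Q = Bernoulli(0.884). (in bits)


H(P,Q) = -p*log2(q) - (1-p)*log2(1-q). -0.756*log2(0.884) = 0.134479; -0.244*log2(0.116) = 0.758304. H(P,Q) = 0.134479 + 0.758304 = 0.8928

0.8928 bits


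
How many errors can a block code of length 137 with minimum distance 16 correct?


Correction capability = floor((d-1)/2) = floor((16-1)/2) = 7

7 errors


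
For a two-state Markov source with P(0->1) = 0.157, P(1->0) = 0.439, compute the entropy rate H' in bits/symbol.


Stationary distribution: pi_0 = p10/(p01+p10) = 0.7366, pi_1 = 0.2634. Entropy rate H' = pi_0*H(p01) + pi_1*H(p10) = 0.7366*0.6271 + 0.2634*0.9892 = 0.7225

0.7225 bits/symbol
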